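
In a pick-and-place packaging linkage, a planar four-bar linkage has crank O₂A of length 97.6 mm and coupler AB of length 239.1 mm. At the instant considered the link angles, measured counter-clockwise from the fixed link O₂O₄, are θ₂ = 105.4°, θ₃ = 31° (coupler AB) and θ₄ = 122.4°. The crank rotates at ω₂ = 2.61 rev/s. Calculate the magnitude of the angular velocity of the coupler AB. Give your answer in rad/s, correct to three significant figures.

1.96

ω₂ = 16.4 rad/s (from 2.61 rev/s).
Differentiating the loop-closure r₂e^{iθ₂}+r₃e^{iθ₃}=r₁+r₄e^{iθ₄} gives r₂ω₂e^{iθ₂}+r₃ω₃e^{iθ₃}=r₄ω₄e^{iθ₄}.
Eliminating the other unknown: ω₃ = r₂ω₂ sin(θ₄−θ₂) / [r₃ sin(θ₃−θ₄)].
Numerator sine = +0.29237; denominator sine = -0.99970.
Result = 0.0976·16.4·(+0.29237) / (0.2391·(-0.99970)) = -1.9577 rad/s; magnitude 1.9577 rad/s.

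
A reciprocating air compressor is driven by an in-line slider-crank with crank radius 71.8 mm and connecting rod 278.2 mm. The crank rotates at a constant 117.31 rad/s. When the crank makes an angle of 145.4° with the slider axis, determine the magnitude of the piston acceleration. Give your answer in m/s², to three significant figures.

718

ω = 117.3 rad/s
x(θ) = r cosθ + √(L² − r² sin²θ); with ω constant, a = ω²·d²x/dθ².
d²x/dθ² = −r cosθ − r²(cos2θ)/√u − r⁴ sin²2θ/(4u^{3/2}),  u = L² − r² sin²θ = 0.075733 m².
Substituting r = 0.0718 m, L = 0.2782 m, θ = 145.4°: d²x/dθ² = +0.05217 m.
a = ω²·d²x/dθ² = (117.3)²·(+0.05217) = +717.95 m/s²;  |a| = 717.95 m/s².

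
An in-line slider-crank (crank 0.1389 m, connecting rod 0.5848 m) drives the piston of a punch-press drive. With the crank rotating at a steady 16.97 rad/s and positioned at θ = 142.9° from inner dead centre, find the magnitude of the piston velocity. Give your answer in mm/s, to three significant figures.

ω = 16.97 rad/s
For an in-line slider-crank, x = r cosθ + √(L² − r² sin²θ), so v = −rω sinθ·[1 + r cosθ/√(L² − r² sin²θ)].
With r = 0.1389 m, L = 0.5848 m, θ = 142.9°: √(L² − r² sin²θ) = 0.57877 m.
v = −0.1389·16.97·0.60321·[1 + 0.1389·-0.79758/0.57877] = -1.1497 m/s.
|v| = 1.1497 m/s = 1149.7 mm/s.

1150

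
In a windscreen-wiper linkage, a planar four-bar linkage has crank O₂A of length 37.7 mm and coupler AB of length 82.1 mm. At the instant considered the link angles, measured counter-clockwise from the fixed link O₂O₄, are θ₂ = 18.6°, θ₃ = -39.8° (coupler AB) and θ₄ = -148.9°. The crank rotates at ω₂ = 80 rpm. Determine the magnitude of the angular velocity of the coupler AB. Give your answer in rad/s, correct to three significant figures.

0.881

ω₂ = 8.378 rad/s (from 80 rpm).
Differentiating the loop-closure r₂e^{iθ₂}+r₃e^{iθ₃}=r₁+r₄e^{iθ₄} gives r₂ω₂e^{iθ₂}+r₃ω₃e^{iθ₃}=r₄ω₄e^{iθ₄}.
Eliminating the other unknown: ω₃ = r₂ω₂ sin(θ₄−θ₂) / [r₃ sin(θ₃−θ₄)].
Numerator sine = -0.21644; denominator sine = +0.94495.
Result = 0.0377·8.378·(-0.21644) / (0.0821·(+0.94495)) = -0.88114 rad/s; magnitude 0.88114 rad/s.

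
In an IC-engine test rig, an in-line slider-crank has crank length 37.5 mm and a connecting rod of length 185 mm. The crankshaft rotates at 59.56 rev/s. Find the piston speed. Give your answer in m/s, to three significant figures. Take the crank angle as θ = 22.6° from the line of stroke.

ω = 2π·59.6 = 374.2 rad/s
For an in-line slider-crank, x = r cosθ + √(L² − r² sin²θ), so v = −rω sinθ·[1 + r cosθ/√(L² − r² sin²θ)].
With r = 0.0375 m, L = 0.185 m, θ = 22.6°: √(L² − r² sin²θ) = 0.18444 m.
v = −0.0375·374.2·0.38430·[1 + 0.0375·0.92321/0.18444] = -6.4053 m/s.
|v| = 6.4053 m/s.

6.41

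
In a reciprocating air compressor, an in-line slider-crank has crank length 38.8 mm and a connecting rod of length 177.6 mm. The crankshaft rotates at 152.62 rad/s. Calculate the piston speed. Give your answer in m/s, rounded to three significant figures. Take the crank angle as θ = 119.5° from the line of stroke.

4.59

ω = 152.6 rad/s
For an in-line slider-crank, x = r cosθ + √(L² − r² sin²θ), so v = −rω sinθ·[1 + r cosθ/√(L² − r² sin²θ)].
With r = 0.0388 m, L = 0.1776 m, θ = 119.5°: √(L² − r² sin²θ) = 0.17436 m.
v = −0.0388·152.6·0.87036·[1 + 0.0388·-0.49242/0.17436] = -4.5892 m/s.
|v| = 4.5892 m/s.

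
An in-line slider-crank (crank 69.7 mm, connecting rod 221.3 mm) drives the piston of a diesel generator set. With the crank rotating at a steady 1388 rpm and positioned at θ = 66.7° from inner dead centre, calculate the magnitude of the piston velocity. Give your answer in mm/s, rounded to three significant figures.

10500

ω = 2π·1388/60 = 145.4 rad/s
For an in-line slider-crank, x = r cosθ + √(L² − r² sin²θ), so v = −rω sinθ·[1 + r cosθ/√(L² − r² sin²θ)].
With r = 0.0697 m, L = 0.2213 m, θ = 66.7°: √(L² − r² sin²θ) = 0.21184 m.
v = −0.0697·145.4·0.91845·[1 + 0.0697·0.39555/0.21184] = -10.516 m/s.
|v| = 10.516 m/s = 10516 mm/s.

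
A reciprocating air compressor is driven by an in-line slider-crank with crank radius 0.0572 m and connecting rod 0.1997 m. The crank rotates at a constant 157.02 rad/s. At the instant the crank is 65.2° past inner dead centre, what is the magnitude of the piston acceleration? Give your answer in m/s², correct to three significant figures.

326

ω = 157 rad/s
x(θ) = r cosθ + √(L² − r² sin²θ); with ω constant, a = ω²·d²x/dθ².
d²x/dθ² = −r cosθ − r²(cos2θ)/√u − r⁴ sin²2θ/(4u^{3/2}),  u = L² − r² sin²θ = 0.0371839 m².
Substituting r = 0.0572 m, L = 0.1997 m, θ = 65.2°: d²x/dθ² = -0.013212 m.
a = ω²·d²x/dθ² = (157)²·(-0.013212) = -325.75 m/s²;  |a| = 325.75 m/s².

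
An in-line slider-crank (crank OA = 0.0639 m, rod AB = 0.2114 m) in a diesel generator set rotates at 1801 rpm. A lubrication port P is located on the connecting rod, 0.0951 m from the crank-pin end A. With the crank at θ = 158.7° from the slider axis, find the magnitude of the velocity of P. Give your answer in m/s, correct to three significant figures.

7.26

ω = 188.6 rad/s.  Crank-pin speed |V_A| = rω = 12.052 m/s, perpendicular to OA.
Rod angle: sinφ = −(r/L) sinθ ⇒ φ = -6.304°; ω_rod = −rω cosθ/√(L²−r²sin²θ) = +53.437 rad/s.
V_P = V_A + ω_rod × AP, with AP = 0.0951 m along the rod.
Components: V_Px = −rω sinθ − a·ω_rod·sinφ = -3.8198 m/s;  V_Py = rω cosθ + a·ω_rod·cosφ = -6.1772 m/s.
|V_P| = √(V_Px² + V_Py²) = 7.2628 m/s.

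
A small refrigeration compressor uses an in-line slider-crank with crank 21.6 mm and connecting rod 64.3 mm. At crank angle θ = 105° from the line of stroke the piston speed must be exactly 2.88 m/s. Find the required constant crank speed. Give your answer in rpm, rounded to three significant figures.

1450

For an in-line slider-crank, |v_piston| = rω|sinθ|·[1 + r cosθ/√(L² − r² sin²θ)].
With r = 0.0216 m, L = 0.0643 m, θ = 105°: the bracketed kinematic factor |dx/dθ| = 0.018946 m.
ω = v/|dx/dθ| = 2.88/0.018946 = 152.01 rad/s.
N = 60ω/(2π) = 1451.6 rpm.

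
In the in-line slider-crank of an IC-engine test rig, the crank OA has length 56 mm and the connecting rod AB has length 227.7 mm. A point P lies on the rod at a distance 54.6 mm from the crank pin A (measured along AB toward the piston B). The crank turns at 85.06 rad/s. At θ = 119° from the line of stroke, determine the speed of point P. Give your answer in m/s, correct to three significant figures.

4.41

ω = 85.06 rad/s.  Crank-pin speed |V_A| = rω = 4.7634 m/s, perpendicular to OA.
Rod angle: sinφ = −(r/L) sinθ ⇒ φ = -12.422°; ω_rod = −rω cosθ/√(L²−r²sin²θ) = +10.385 rad/s.
V_P = V_A + ω_rod × AP, with AP = 0.0546 m along the rod.
Components: V_Px = −rω sinθ − a·ω_rod·sinφ = -4.0442 m/s;  V_Py = rω cosθ + a·ω_rod·cosφ = -1.7556 m/s.
|V_P| = √(V_Px² + V_Py²) = 4.4088 m/s.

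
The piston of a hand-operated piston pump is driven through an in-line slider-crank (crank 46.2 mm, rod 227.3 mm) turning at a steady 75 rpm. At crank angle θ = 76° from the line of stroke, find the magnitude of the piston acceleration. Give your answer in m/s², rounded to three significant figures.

ω = 2π·75/60 = 7.854 rad/s
x(θ) = r cosθ + √(L² − r² sin²θ); with ω constant, a = ω²·d²x/dθ².
d²x/dθ² = −r cosθ − r²(cos2θ)/√u − r⁴ sin²2θ/(4u^{3/2}),  u = L² − r² sin²θ = 0.0496558 m².
Substituting r = 0.0462 m, L = 0.2273 m, θ = 76°: d²x/dθ² = -0.0027421 m.
a = ω²·d²x/dθ² = (7.854)²·(-0.0027421) = -0.16915 m/s²;  |a| = 0.16915 m/s².

0.169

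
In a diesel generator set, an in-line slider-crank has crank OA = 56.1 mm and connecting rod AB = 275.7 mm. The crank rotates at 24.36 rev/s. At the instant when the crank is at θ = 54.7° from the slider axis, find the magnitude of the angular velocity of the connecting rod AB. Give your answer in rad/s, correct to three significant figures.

ω = 153.1 rad/s (converted from 24.36 rev/s).
The rod makes angle φ with the slider axis where L sinφ = r sinθ; differentiating, L cosφ·φ̇ = r ω cosθ.
L cosφ = √(L² − r² sin²θ) = 0.27187 m.
|ω_rod| = r ω |cosθ| / √(L² − r² sin²θ) = 0.0561·153.1·0.57786/0.27187 = 18.251 rad/s.

18.3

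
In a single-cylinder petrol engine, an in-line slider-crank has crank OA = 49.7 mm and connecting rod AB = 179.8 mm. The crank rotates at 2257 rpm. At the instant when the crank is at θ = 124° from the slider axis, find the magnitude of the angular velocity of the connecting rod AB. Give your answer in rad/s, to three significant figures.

37.5

ω = 236.4 rad/s (converted from 2257 rpm).
The rod makes angle φ with the slider axis where L sinφ = r sinθ; differentiating, L cosφ·φ̇ = r ω cosθ.
L cosφ = √(L² − r² sin²θ) = 0.17502 m.
|ω_rod| = r ω |cosθ| / √(L² − r² sin²θ) = 0.0497·236.4·0.55919/0.17502 = 37.532 rad/s.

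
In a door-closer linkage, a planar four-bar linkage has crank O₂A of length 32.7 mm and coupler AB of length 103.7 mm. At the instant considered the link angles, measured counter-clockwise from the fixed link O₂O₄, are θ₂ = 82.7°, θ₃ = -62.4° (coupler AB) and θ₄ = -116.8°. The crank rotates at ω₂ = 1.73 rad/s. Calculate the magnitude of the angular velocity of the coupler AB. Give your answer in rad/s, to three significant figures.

0.224

ω₂ = 1.73 rad/s
Differentiating the loop-closure r₂e^{iθ₂}+r₃e^{iθ₃}=r₁+r₄e^{iθ₄} gives r₂ω₂e^{iθ₂}+r₃ω₃e^{iθ₃}=r₄ω₄e^{iθ₄}.
Eliminating the other unknown: ω₃ = r₂ω₂ sin(θ₄−θ₂) / [r₃ sin(θ₃−θ₄)].
Numerator sine = +0.33381; denominator sine = +0.81310.
Result = 0.0327·1.73·(+0.33381) / (0.1037·(+0.81310)) = +0.22396 rad/s; magnitude 0.22396 rad/s.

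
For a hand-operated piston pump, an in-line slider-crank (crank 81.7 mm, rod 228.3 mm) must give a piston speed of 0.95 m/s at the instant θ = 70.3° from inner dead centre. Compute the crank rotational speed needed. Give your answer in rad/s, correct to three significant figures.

10.9

For an in-line slider-crank, |v_piston| = rω|sinθ|·[1 + r cosθ/√(L² − r² sin²θ)].
With r = 0.0817 m, L = 0.2283 m, θ = 70.3°: the bracketed kinematic factor |dx/dθ| = 0.086773 m.
ω = v/|dx/dθ| = 0.95/0.086773 = 10.948 rad/s.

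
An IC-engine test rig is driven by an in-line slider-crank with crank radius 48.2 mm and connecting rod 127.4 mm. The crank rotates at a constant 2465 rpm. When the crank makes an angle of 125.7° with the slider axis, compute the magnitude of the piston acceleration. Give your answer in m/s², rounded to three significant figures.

2240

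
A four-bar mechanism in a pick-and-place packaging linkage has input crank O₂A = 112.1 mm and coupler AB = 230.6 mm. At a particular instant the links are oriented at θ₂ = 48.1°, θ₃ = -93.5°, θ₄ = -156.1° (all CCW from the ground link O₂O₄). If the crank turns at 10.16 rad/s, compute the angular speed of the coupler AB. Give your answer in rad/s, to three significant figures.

ω₂ = 10.16 rad/s
Differentiating the loop-closure r₂e^{iθ₂}+r₃e^{iθ₃}=r₁+r₄e^{iθ₄} gives r₂ω₂e^{iθ₂}+r₃ω₃e^{iθ₃}=r₄ω₄e^{iθ₄}.
Eliminating the other unknown: ω₃ = r₂ω₂ sin(θ₄−θ₂) / [r₃ sin(θ₃−θ₄)].
Numerator sine = +0.40992; denominator sine = +0.88782.
Result = 0.1121·10.16·(+0.40992) / (0.2306·(+0.88782)) = +2.2804 rad/s; magnitude 2.2804 rad/s.

2.28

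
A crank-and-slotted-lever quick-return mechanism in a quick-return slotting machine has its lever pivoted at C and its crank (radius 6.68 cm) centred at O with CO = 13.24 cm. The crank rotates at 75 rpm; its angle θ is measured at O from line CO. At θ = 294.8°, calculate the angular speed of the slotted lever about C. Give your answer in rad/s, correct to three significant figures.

2.18

ω = 7.854 rad/s (from 75 rpm).
Crank pin A relative to C: A = (d + r cosθ, r sinθ); lever angle φ = atan2(r sinθ, d + r cosθ).
Differentiating tanφ: φ̇ = rω(d cosθ + r)/(d² + r² + 2dr cosθ).
d² + r² + 2dr cosθ = |CA|² = 0.0294115 m²;  d cosθ + r = +0.12234 m.
|ω_lever| = |0.0668·7.854·+0.12234| / 0.0294115 = 2.1822 rad/s.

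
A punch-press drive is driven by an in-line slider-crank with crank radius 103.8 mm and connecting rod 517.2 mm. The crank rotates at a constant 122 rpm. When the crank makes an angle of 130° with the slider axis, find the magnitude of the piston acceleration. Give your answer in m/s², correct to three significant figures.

ω = 2π·122/60 = 12.78 rad/s
x(θ) = r cosθ + √(L² − r² sin²θ); with ω constant, a = ω²·d²x/dθ².
d²x/dθ² = −r cosθ − r²(cos2θ)/√u − r⁴ sin²2θ/(4u^{3/2}),  u = L² − r² sin²θ = 0.261173 m².
Substituting r = 0.1038 m, L = 0.5172 m, θ = 130°: d²x/dθ² = +0.070171 m.
a = ω²·d²x/dθ² = (12.78)²·(+0.070171) = +11.453 m/s²;  |a| = 11.453 m/s².

11.5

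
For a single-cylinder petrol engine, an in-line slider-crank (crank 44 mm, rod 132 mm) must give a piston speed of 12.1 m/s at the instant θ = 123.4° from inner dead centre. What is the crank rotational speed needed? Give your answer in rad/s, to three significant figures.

407

For an in-line slider-crank, |v_piston| = rω|sinθ|·[1 + r cosθ/√(L² − r² sin²θ)].
With r = 0.044 m, L = 0.132 m, θ = 123.4°: the bracketed kinematic factor |dx/dθ| = 0.029716 m.
ω = v/|dx/dθ| = 12.1/0.029716 = 407.19 rad/s.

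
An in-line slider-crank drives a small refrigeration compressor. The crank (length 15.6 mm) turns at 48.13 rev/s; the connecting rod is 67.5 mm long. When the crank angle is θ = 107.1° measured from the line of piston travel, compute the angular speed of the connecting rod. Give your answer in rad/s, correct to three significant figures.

21.1

ω = 302.4 rad/s (converted from 48.13 rev/s).
The rod makes angle φ with the slider axis where L sinφ = r sinθ; differentiating, L cosφ·φ̇ = r ω cosθ.
L cosφ = √(L² − r² sin²θ) = 0.065833 m.
|ω_rod| = r ω |cosθ| / √(L² − r² sin²θ) = 0.0156·302.4·0.29404/0.065833 = 21.071 rad/s.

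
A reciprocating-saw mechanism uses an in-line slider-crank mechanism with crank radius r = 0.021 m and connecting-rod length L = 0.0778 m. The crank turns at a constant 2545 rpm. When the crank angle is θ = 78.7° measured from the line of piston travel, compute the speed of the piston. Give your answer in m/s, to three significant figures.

ω = 2π·2545/60 = 266.5 rad/s
For an in-line slider-crank, x = r cosθ + √(L² − r² sin²θ), so v = −rω sinθ·[1 + r cosθ/√(L² − r² sin²θ)].
With r = 0.021 m, L = 0.0778 m, θ = 78.7°: √(L² − r² sin²θ) = 0.075025 m.
v = −0.021·266.5·0.98061·[1 + 0.021·0.19595/0.075025] = -5.7893 m/s.
|v| = 5.7893 m/s.

5.79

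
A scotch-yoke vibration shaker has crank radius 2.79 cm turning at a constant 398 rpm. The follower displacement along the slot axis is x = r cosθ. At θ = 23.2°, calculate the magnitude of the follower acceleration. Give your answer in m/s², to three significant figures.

44.5

ω = 41.68 rad/s (from 398 rpm).
x = r cosθ ⇒ ẍ = −rω² cosθ (ω constant).
|a| = rω²|cosθ| = 0.0279·(41.68)²·|cos 23.2°| = 44.546 m/s².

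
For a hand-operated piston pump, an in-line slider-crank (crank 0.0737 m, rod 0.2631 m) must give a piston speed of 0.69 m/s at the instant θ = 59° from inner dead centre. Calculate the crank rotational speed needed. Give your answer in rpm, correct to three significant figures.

90.8

For an in-line slider-crank, |v_piston| = rω|sinθ|·[1 + r cosθ/√(L² − r² sin²θ)].
With r = 0.0737 m, L = 0.2631 m, θ = 59°: the bracketed kinematic factor |dx/dθ| = 0.072562 m.
ω = v/|dx/dθ| = 0.69/0.072562 = 9.5091 rad/s.
N = 60ω/(2π) = 90.805 rpm.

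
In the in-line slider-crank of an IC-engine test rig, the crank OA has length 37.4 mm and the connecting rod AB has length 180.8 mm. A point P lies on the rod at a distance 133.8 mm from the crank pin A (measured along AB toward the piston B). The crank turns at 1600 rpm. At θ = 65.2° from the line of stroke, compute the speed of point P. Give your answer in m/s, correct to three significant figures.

ω = 167.6 rad/s.  Crank-pin speed |V_A| = rω = 6.2664 m/s, perpendicular to OA.
Rod angle: sinφ = −(r/L) sinθ ⇒ φ = -10.823°; ω_rod = −rω cosθ/√(L²−r²sin²θ) = -14.801 rad/s.
V_P = V_A + ω_rod × AP, with AP = 0.1338 m along the rod.
Components: V_Px = −rω sinθ − a·ω_rod·sinφ = -6.0604 m/s;  V_Py = rω cosθ + a·ω_rod·cosφ = +0.68329 m/s.
|V_P| = √(V_Px² + V_Py²) = 6.0988 m/s.

6.10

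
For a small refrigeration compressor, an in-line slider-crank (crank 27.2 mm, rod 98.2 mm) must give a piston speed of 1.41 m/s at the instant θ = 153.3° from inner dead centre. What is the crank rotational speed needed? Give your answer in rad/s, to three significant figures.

154

For an in-line slider-crank, |v_piston| = rω|sinθ|·[1 + r cosθ/√(L² − r² sin²θ)].
With r = 0.0272 m, L = 0.0982 m, θ = 153.3°: the bracketed kinematic factor |dx/dθ| = 0.0091736 m.
ω = v/|dx/dθ| = 1.41/0.0091736 = 153.7 rad/s.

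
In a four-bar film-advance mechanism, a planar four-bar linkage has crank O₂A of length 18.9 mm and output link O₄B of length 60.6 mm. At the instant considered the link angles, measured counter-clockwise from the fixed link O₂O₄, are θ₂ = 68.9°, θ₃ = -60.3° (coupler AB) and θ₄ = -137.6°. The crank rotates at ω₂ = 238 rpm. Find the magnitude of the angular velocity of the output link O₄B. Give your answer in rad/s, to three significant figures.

6.17

ω₂ = 24.92 rad/s (from 238 rpm).
Differentiating the loop-closure r₂e^{iθ₂}+r₃e^{iθ₃}=r₁+r₄e^{iθ₄} gives r₂ω₂e^{iθ₂}+r₃ω₃e^{iθ₃}=r₄ω₄e^{iθ₄}.
Eliminating the other unknown: ω₄ = r₂ω₂ sin(θ₂−θ₃) / [r₄ sin(θ₄−θ₃)].
Numerator sine = +0.77494; denominator sine = -0.97553.
Result = 0.0189·24.92·(+0.77494) / (0.0606·(-0.97553)) = -6.1748 rad/s; magnitude 6.1748 rad/s.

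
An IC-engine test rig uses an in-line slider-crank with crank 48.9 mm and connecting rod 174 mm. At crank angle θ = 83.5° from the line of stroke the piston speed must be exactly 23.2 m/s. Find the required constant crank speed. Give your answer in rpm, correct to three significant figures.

4410

For an in-line slider-crank, |v_piston| = rω|sinθ|·[1 + r cosθ/√(L² − r² sin²θ)].
With r = 0.0489 m, L = 0.174 m, θ = 83.5°: the bracketed kinematic factor |dx/dθ| = 0.050195 m.
ω = v/|dx/dθ| = 23.2/0.050195 = 462.19 rad/s.
N = 60ω/(2π) = 4413.6 rpm.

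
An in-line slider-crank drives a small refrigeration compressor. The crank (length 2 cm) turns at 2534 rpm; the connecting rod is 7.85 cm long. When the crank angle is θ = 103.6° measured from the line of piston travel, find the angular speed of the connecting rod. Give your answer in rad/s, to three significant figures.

ω = 265.4 rad/s (converted from 2534 rpm).
The rod makes angle φ with the slider axis where L sinφ = r sinθ; differentiating, L cosφ·φ̇ = r ω cosθ.
L cosφ = √(L² − r² sin²θ) = 0.076055 m.
|ω_rod| = r ω |cosθ| / √(L² − r² sin²θ) = 0.02·265.4·0.23514/0.076055 = 16.408 rad/s.

16.4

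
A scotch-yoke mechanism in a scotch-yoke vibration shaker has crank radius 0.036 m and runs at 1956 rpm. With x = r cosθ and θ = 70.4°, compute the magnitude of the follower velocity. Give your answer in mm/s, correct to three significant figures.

ω = 204.8 rad/s (from 1956 rpm).
x = r cosθ ⇒ ẋ = −rω sinθ.
|v| = rω|sinθ| = 0.036·204.8·|sin 70.4°| = 6.9467 m/s = 6946.7 mm/s.

6950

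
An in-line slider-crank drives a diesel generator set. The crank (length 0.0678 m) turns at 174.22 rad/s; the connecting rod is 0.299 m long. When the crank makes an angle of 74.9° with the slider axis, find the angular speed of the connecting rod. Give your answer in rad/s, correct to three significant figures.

10.5

ω = 174.2 rad/s
The rod makes angle φ with the slider axis where L sinφ = r sinθ; differentiating, L cosφ·φ̇ = r ω cosθ.
L cosφ = √(L² − r² sin²θ) = 0.29175 m.
|ω_rod| = r ω |cosθ| / √(L² − r² sin²θ) = 0.0678·174.2·0.26050/0.29175 = 10.547 rad/s.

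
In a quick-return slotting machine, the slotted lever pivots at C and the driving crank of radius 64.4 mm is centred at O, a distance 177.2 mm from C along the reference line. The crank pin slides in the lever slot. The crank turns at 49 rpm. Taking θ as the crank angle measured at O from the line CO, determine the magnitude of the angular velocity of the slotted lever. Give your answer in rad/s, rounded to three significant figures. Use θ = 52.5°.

ω = 5.131 rad/s (from 49 rpm).
Crank pin A relative to C: A = (d + r cosθ, r sinθ); lever angle φ = atan2(r sinθ, d + r cosθ).
Differentiating tanφ: φ̇ = rω(d cosθ + r)/(d² + r² + 2dr cosθ).
d² + r² + 2dr cosθ = |CA|² = 0.0494412 m²;  d cosθ + r = +0.17227 m.
|ω_lever| = |0.0644·5.131·+0.17227| / 0.0494412 = 1.1514 rad/s.

1.15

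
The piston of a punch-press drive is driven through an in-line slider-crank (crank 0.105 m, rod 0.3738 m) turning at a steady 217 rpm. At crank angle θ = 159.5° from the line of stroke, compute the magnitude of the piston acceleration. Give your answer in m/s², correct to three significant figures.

ω = 2π·217/60 = 22.72 rad/s
x(θ) = r cosθ + √(L² − r² sin²θ); with ω constant, a = ω²·d²x/dθ².
d²x/dθ² = −r cosθ − r²(cos2θ)/√u − r⁴ sin²2θ/(4u^{3/2}),  u = L² − r² sin²θ = 0.138374 m².
Substituting r = 0.105 m, L = 0.3738 m, θ = 159.5°: d²x/dθ² = +0.075728 m.
a = ω²·d²x/dθ² = (22.72)²·(+0.075728) = +39.105 m/s²;  |a| = 39.105 m/s².

39.1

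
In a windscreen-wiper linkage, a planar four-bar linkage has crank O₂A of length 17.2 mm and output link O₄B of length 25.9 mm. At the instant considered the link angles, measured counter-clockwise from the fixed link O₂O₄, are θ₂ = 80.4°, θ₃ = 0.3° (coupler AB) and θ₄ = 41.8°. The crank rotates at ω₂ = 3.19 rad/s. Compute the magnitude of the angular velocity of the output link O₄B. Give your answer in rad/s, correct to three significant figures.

3.15

ω₂ = 3.19 rad/s
Differentiating the loop-closure r₂e^{iθ₂}+r₃e^{iθ₃}=r₁+r₄e^{iθ₄} gives r₂ω₂e^{iθ₂}+r₃ω₃e^{iθ₃}=r₄ω₄e^{iθ₄}.
Eliminating the other unknown: ω₄ = r₂ω₂ sin(θ₂−θ₃) / [r₄ sin(θ₄−θ₃)].
Numerator sine = +0.98511; denominator sine = +0.66262.
Result = 0.0172·3.19·(+0.98511) / (0.0259·(+0.66262)) = +3.1495 rad/s; magnitude 3.1495 rad/s.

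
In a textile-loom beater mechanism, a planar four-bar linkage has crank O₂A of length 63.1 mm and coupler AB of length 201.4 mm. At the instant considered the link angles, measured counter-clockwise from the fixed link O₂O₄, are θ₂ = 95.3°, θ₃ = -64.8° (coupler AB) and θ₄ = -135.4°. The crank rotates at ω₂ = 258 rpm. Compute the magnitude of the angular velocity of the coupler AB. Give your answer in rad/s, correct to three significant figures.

6.94

ω₂ = 27.02 rad/s (from 258 rpm).
Differentiating the loop-closure r₂e^{iθ₂}+r₃e^{iθ₃}=r₁+r₄e^{iθ₄} gives r₂ω₂e^{iθ₂}+r₃ω₃e^{iθ₃}=r₄ω₄e^{iθ₄}.
Eliminating the other unknown: ω₃ = r₂ω₂ sin(θ₄−θ₂) / [r₃ sin(θ₃−θ₄)].
Numerator sine = +0.77384; denominator sine = +0.94322.
Result = 0.0631·27.02·(+0.77384) / (0.2014·(+0.94322)) = +6.9447 rad/s; magnitude 6.9447 rad/s.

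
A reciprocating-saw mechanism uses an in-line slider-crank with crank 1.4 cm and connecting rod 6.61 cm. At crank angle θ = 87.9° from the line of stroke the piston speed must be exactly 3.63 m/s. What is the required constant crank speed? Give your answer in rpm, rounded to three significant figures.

2460

For an in-line slider-crank, |v_piston| = rω|sinθ|·[1 + r cosθ/√(L² − r² sin²θ)].
With r = 0.014 m, L = 0.0661 m, θ = 87.9°: the bracketed kinematic factor |dx/dθ| = 0.014102 m.
ω = v/|dx/dθ| = 3.63/0.014102 = 257.42 rad/s.
N = 60ω/(2π) = 2458.1 rpm.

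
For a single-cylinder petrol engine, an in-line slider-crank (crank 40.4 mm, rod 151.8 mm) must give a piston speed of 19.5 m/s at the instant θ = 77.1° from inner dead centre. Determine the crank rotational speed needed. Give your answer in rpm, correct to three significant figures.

For an in-line slider-crank, |v_piston| = rω|sinθ|·[1 + r cosθ/√(L² − r² sin²θ)].
With r = 0.0404 m, L = 0.1518 m, θ = 77.1°: the bracketed kinematic factor |dx/dθ| = 0.041803 m.
ω = v/|dx/dθ| = 19.5/0.041803 = 466.47 rad/s.
N = 60ω/(2π) = 4454.5 rpm.

4450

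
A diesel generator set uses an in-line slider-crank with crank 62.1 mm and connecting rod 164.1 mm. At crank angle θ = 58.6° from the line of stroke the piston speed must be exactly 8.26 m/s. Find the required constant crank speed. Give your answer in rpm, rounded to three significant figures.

For an in-line slider-crank, |v_piston| = rω|sinθ|·[1 + r cosθ/√(L² − r² sin²θ)].
With r = 0.0621 m, L = 0.1641 m, θ = 58.6°: the bracketed kinematic factor |dx/dθ| = 0.064048 m.
ω = v/|dx/dθ| = 8.26/0.064048 = 128.97 rad/s.
N = 60ω/(2π) = 1231.5 rpm.

1230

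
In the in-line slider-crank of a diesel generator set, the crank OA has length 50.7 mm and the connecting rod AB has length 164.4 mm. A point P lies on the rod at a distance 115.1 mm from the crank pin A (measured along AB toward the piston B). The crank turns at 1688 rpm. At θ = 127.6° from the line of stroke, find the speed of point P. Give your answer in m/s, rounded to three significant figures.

6.35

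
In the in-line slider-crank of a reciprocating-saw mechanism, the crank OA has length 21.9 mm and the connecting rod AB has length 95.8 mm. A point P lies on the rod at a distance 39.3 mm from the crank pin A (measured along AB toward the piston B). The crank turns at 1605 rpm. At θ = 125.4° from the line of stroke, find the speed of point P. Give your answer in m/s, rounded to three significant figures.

ω = 168.1 rad/s.  Crank-pin speed |V_A| = rω = 3.6808 m/s, perpendicular to OA.
Rod angle: sinφ = −(r/L) sinθ ⇒ φ = -10.739°; ω_rod = −rω cosθ/√(L²−r²sin²θ) = +22.654 rad/s.
V_P = V_A + ω_rod × AP, with AP = 0.0393 m along the rod.
Components: V_Px = −rω sinθ − a·ω_rod·sinφ = -2.8345 m/s;  V_Py = rω cosθ + a·ω_rod·cosφ = -1.2575 m/s.
|V_P| = √(V_Px² + V_Py²) = 3.1009 m/s.

3.10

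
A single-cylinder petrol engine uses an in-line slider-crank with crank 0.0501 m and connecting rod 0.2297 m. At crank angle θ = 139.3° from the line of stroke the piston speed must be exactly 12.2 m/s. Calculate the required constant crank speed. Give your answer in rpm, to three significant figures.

For an in-line slider-crank, |v_piston| = rω|sinθ|·[1 + r cosθ/√(L² − r² sin²θ)].
With r = 0.0501 m, L = 0.2297 m, θ = 139.3°: the bracketed kinematic factor |dx/dθ| = 0.027212 m.
ω = v/|dx/dθ| = 12.2/0.027212 = 448.32 rad/s.
N = 60ω/(2π) = 4281.2 rpm.

4280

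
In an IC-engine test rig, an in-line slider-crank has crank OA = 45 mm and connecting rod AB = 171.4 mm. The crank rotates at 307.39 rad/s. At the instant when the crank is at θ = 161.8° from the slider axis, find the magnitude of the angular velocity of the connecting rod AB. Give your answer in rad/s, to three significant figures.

76.9

ω = 307.4 rad/s
The rod makes angle φ with the slider axis where L sinφ = r sinθ; differentiating, L cosφ·φ̇ = r ω cosθ.
L cosφ = √(L² − r² sin²θ) = 0.17082 m.
|ω_rod| = r ω |cosθ| / √(L² − r² sin²θ) = 0.045·307.4·0.94997/0.17082 = 76.925 rad/s.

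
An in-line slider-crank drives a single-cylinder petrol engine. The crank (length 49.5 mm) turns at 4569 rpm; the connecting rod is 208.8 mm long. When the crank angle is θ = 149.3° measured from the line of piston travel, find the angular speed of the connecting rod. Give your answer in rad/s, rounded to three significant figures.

ω = 478.5 rad/s (converted from 4569 rpm).
The rod makes angle φ with the slider axis where L sinφ = r sinθ; differentiating, L cosφ·φ̇ = r ω cosθ.
L cosφ = √(L² − r² sin²θ) = 0.20726 m.
|ω_rod| = r ω |cosθ| / √(L² − r² sin²θ) = 0.0495·478.5·0.85985/0.20726 = 98.255 rad/s.

98.3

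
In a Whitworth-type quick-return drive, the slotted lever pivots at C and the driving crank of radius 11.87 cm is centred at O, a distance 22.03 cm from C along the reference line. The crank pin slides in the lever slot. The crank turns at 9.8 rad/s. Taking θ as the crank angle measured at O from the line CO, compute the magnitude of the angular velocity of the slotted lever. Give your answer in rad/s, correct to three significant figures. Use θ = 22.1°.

ω = 9.8 rad/s
Crank pin A relative to C: A = (d + r cosθ, r sinθ); lever angle φ = atan2(r sinθ, d + r cosθ).
Differentiating tanφ: φ̇ = rω(d cosθ + r)/(d² + r² + 2dr cosθ).
d² + r² + 2dr cosθ = |CA|² = 0.111079 m²;  d cosθ + r = +0.32281 m.
|ω_lever| = |0.1187·9.8·+0.32281| / 0.111079 = 3.3806 rad/s.

3.38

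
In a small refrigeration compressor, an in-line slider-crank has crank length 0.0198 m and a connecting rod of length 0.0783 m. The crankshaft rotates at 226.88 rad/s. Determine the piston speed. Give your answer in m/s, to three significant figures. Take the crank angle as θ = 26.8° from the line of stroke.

ω = 226.9 rad/s
For an in-line slider-crank, x = r cosθ + √(L² − r² sin²θ), so v = −rω sinθ·[1 + r cosθ/√(L² − r² sin²θ)].
With r = 0.0198 m, L = 0.0783 m, θ = 26.8°: √(L² − r² sin²θ) = 0.077789 m.
v = −0.0198·226.9·0.45088·[1 + 0.0198·0.89259/0.077789] = -2.4856 m/s.
|v| = 2.4856 m/s.

2.49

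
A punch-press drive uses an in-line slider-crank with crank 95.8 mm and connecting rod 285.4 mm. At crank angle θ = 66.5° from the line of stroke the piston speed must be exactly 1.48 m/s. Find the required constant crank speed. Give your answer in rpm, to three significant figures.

For an in-line slider-crank, |v_piston| = rω|sinθ|·[1 + r cosθ/√(L² − r² sin²θ)].
With r = 0.0958 m, L = 0.2854 m, θ = 66.5°: the bracketed kinematic factor |dx/dθ| = 0.10021 m.
ω = v/|dx/dθ| = 1.48/0.10021 = 14.768 rad/s.
N = 60ω/(2π) = 141.03 rpm.

141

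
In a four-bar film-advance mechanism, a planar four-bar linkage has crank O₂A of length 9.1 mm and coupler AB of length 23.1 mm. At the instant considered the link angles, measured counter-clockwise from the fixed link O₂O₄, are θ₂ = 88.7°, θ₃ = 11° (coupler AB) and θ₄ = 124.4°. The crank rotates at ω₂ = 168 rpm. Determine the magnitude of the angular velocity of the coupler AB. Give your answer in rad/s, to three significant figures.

4.41

ω₂ = 17.59 rad/s (from 168 rpm).
Differentiating the loop-closure r₂e^{iθ₂}+r₃e^{iθ₃}=r₁+r₄e^{iθ₄} gives r₂ω₂e^{iθ₂}+r₃ω₃e^{iθ₃}=r₄ω₄e^{iθ₄}.
Eliminating the other unknown: ω₃ = r₂ω₂ sin(θ₄−θ₂) / [r₃ sin(θ₃−θ₄)].
Numerator sine = +0.58354; denominator sine = -0.91775.
Result = 0.0091·17.59·(+0.58354) / (0.0231·(-0.91775)) = -4.4067 rad/s; magnitude 4.4067 rad/s.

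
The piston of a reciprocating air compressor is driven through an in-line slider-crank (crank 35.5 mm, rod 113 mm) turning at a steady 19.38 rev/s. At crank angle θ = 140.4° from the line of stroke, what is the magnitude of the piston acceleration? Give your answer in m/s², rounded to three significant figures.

ω = 2π·19.4 = 121.8 rad/s
x(θ) = r cosθ + √(L² − r² sin²θ); with ω constant, a = ω²·d²x/dθ².
d²x/dθ² = −r cosθ − r²(cos2θ)/√u − r⁴ sin²2θ/(4u^{3/2}),  u = L² − r² sin²θ = 0.0122569 m².
Substituting r = 0.0355 m, L = 0.113 m, θ = 140.4°: d²x/dθ² = +0.024938 m.
a = ω²·d²x/dθ² = (121.8)²·(+0.024938) = +369.77 m/s²;  |a| = 369.77 m/s².

370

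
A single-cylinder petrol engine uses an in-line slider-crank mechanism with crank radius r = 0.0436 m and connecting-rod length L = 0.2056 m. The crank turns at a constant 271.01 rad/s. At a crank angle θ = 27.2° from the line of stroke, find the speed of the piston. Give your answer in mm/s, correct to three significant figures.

6420

ω = 271 rad/s
For an in-line slider-crank, x = r cosθ + √(L² − r² sin²θ), so v = −rω sinθ·[1 + r cosθ/√(L² − r² sin²θ)].
With r = 0.0436 m, L = 0.2056 m, θ = 27.2°: √(L² − r² sin²θ) = 0.20463 m.
v = −0.0436·271·0.45710·[1 + 0.0436·0.88942/0.20463] = -6.4246 m/s.
|v| = 6.4246 m/s = 6424.6 mm/s.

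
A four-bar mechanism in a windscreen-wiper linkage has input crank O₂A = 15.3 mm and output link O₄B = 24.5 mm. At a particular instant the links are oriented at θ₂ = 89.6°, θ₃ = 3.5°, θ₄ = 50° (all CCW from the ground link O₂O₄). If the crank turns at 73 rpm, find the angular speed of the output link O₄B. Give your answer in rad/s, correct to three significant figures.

ω₂ = 7.645 rad/s (from 73 rpm).
Differentiating the loop-closure r₂e^{iθ₂}+r₃e^{iθ₃}=r₁+r₄e^{iθ₄} gives r₂ω₂e^{iθ₂}+r₃ω₃e^{iθ₃}=r₄ω₄e^{iθ₄}.
Eliminating the other unknown: ω₄ = r₂ω₂ sin(θ₂−θ₃) / [r₄ sin(θ₄−θ₃)].
Numerator sine = +0.99768; denominator sine = +0.72537.
Result = 0.0153·7.645·(+0.99768) / (0.0245·(+0.72537)) = +6.5661 rad/s; magnitude 6.5661 rad/s.

6.57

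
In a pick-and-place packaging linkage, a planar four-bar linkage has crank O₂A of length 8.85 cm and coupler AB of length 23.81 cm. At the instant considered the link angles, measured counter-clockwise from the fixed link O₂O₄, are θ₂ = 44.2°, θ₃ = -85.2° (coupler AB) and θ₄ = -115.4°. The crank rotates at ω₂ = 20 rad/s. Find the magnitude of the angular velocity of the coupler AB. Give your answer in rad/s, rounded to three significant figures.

5.15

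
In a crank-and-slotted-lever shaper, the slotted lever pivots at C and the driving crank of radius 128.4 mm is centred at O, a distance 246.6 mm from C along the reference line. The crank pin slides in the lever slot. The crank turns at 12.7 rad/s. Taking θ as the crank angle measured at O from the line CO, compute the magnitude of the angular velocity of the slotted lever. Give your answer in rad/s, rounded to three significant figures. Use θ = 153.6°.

7.33

ω = 12.7 rad/s
Crank pin A relative to C: A = (d + r cosθ, r sinθ); lever angle φ = atan2(r sinθ, d + r cosθ).
Differentiating tanφ: φ̇ = rω(d cosθ + r)/(d² + r² + 2dr cosθ).
d² + r² + 2dr cosθ = |CA|² = 0.0205755 m²;  d cosθ + r = -0.092483 m.
|ω_lever| = |0.1284·12.7·-0.092483| / 0.0205755 = 7.3296 rad/s.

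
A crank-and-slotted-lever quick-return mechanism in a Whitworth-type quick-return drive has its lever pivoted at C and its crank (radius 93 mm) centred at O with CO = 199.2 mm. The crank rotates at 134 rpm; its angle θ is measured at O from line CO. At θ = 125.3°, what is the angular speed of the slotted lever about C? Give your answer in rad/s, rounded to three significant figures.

1.07

ω = 14.03 rad/s (from 134 rpm).
Crank pin A relative to C: A = (d + r cosθ, r sinθ); lever angle φ = atan2(r sinθ, d + r cosθ).
Differentiating tanφ: φ̇ = rω(d cosθ + r)/(d² + r² + 2dr cosθ).
d² + r² + 2dr cosθ = |CA|² = 0.0269193 m²;  d cosθ + r = -0.022109 m.
|ω_lever| = |0.093·14.03·-0.022109| / 0.0269193 = 1.0718 rad/s.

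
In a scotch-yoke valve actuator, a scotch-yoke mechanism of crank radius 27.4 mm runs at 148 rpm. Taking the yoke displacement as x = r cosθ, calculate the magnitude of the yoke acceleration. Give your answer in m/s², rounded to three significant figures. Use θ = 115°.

ω = 15.5 rad/s (from 148 rpm).
x = r cosθ ⇒ ẍ = −rω² cosθ (ω constant).
|a| = rω²|cosθ| = 0.0274·(15.5)²·|cos 115°| = 2.7815 m/s².

2.78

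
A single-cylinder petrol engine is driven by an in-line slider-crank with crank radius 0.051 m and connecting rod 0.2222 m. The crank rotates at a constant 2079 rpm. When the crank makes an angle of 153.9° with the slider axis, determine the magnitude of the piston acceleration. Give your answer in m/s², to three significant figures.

1820

ω = 2π·2079/60 = 217.7 rad/s
x(θ) = r cosθ + √(L² − r² sin²θ); with ω constant, a = ω²·d²x/dθ².
d²x/dθ² = −r cosθ − r²(cos2θ)/√u − r⁴ sin²2θ/(4u^{3/2}),  u = L² − r² sin²θ = 0.0488694 m².
Substituting r = 0.051 m, L = 0.2222 m, θ = 153.9°: d²x/dθ² = +0.03849 m.
a = ω²·d²x/dθ² = (217.7)²·(+0.03849) = +1824.4 m/s²;  |a| = 1824.4 m/s².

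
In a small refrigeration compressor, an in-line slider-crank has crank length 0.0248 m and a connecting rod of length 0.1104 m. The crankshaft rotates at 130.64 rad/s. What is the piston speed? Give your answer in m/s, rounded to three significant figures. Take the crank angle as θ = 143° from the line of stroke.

ω = 130.6 rad/s
For an in-line slider-crank, x = r cosθ + √(L² − r² sin²θ), so v = −rω sinθ·[1 + r cosθ/√(L² − r² sin²θ)].
With r = 0.0248 m, L = 0.1104 m, θ = 143°: √(L² − r² sin²θ) = 0.10939 m.
v = −0.0248·130.6·0.60182·[1 + 0.0248·-0.79864/0.10939] = -1.5968 m/s.
|v| = 1.5968 m/s.

1.60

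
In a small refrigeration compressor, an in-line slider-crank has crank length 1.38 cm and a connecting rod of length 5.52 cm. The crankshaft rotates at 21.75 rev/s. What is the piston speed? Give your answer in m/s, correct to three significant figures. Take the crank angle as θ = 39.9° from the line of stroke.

1.44

ω = 2π·21.8 = 136.7 rad/s
For an in-line slider-crank, x = r cosθ + √(L² − r² sin²θ), so v = −rω sinθ·[1 + r cosθ/√(L² − r² sin²θ)].
With r = 0.0138 m, L = 0.0552 m, θ = 39.9°: √(L² − r² sin²θ) = 0.054486 m.
v = −0.0138·136.7·0.64145·[1 + 0.0138·0.76717/0.054486] = -1.4448 m/s.
|v| = 1.4448 m/s.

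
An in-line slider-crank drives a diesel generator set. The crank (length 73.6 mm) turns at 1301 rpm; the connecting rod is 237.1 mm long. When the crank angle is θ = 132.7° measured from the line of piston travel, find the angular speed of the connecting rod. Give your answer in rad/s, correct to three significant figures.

ω = 136.2 rad/s (converted from 1301 rpm).
The rod makes angle φ with the slider axis where L sinφ = r sinθ; differentiating, L cosφ·φ̇ = r ω cosθ.
L cosφ = √(L² − r² sin²θ) = 0.23085 m.
|ω_rod| = r ω |cosθ| / √(L² − r² sin²θ) = 0.0736·136.2·0.67816/0.23085 = 29.457 rad/s.

29.5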